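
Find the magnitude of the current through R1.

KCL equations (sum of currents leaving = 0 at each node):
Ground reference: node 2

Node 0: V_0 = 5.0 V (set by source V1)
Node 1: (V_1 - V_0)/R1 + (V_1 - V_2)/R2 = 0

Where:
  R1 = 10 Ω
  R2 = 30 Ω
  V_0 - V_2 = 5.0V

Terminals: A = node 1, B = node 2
Nodal analysis, taking node 2 as the 0 V reference.
Source V1 fixes V_0 = 5 V.
KCL at each unknown node (sum of currents leaving = 0; resistances in Ω):
  Node 1: (V_1 - 5)/10 + (V_1 - 0)/30 = 0
Collecting terms: 0.1333 × V_1 = 0.5  =>  V_1 = 3.75 V
I_R1 = (V_0 - V_1)/R1 = (5 - 3.75)/10 = 0.125 A
|I_R1| = 0.125 A

Final answer: |I_R1| = 0.125 A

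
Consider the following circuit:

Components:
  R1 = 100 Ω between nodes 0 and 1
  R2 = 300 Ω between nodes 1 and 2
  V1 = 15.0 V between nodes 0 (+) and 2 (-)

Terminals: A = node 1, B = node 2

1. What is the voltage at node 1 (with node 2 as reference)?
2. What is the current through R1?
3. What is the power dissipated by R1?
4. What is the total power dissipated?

Nodal analysis, taking node 2 as the 0 V reference.
Source V1 fixes V_0 = 15 V.
KCL at each unknown node (sum of currents leaving = 0; resistances in Ω):
  Node 1: (V_1 - 15)/100 + (V_1 - 0)/300 = 0
Collecting terms: 0.01333 × V_1 = 0.15  =>  V_1 = 11.25 V
Part 1:
  Read off the nodal solution: V_1 = 11.25 V
Part 2:
  I_R1 = (V_0 - V_1)/R1 = (15 - 11.25)/100 = 0.0375 A
  Magnitude: I_R1 = 0.0375 A
Part 3:
  I_R1 = (V_0 - V_1)/R1 = (15 - 11.25)/100 = 0.0375 A
  P_R1 = I_R1² × R1 = (0.0375)² × 100 = 0.1406 W
Part 4:
  Power in each resistor, P = (ΔV)²/R:
    P_R1 = (15 - 11.25)²/100 = 0.1406 W
    P_R2 = (11.25 - 0)²/300 = 0.4219 W
  P_total = P_R1 + P_R2 = 0.5625 W

Final answers:
1. V_1 = 11.25 V
2. I_R1 = 0.0375 A
3. P_R1 = 0.1406 W
4. P_total = 0.5625 W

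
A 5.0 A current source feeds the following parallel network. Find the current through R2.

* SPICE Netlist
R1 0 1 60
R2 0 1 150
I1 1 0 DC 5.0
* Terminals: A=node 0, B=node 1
All resistors sit directly between nodes 0 and 1, so they are in parallel and share one voltage V; the full source current 5 A splits among them.
1/R_par = 1/60 + 1/150 = 0.02333 S  =>  R_par = 42.86 Ω
V = I × R_par = 5 × 42.86 = 214.3 V
I_R2 = V/R2 = 214.3/150 = 1.429 A

Final answer: 1.429 A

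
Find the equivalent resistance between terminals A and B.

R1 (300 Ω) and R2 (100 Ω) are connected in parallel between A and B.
Reduce the network between node 0 (A) and node 1 (B) by series/parallel combination:
  Rp1 = R1 ‖ R2 (parallel, both between nodes 0 and 1) = 1/(1/300 + 1/100) = 75 Ω
R_eq = 75 Ω

Final answer: 75 Ω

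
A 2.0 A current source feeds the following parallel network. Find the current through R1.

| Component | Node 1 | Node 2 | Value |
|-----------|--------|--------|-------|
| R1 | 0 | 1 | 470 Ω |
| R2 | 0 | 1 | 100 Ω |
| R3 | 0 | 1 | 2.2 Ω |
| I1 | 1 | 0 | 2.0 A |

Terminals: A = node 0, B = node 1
All resistors sit directly between nodes 0 and 1, so they are in parallel and share one voltage V; the full source current 2 A splits among them.
1/R_par = 1/470 + 1/100 + 1/2.2 = 0.4667 S  =>  R_par = 2.143 Ω
V = I × R_par = 2 × 2.143 = 4.286 V
I_R1 = V/R1 = 4.286/470 = 0.009118 A

Final answer: 0.009118 A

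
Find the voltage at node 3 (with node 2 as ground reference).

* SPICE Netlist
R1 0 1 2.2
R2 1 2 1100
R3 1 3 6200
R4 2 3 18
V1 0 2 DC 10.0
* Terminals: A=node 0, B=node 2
Nodal analysis, taking node 2 as the 0 V reference.
Source V1 fixes V_0 = 10 V.
KCL at each unknown node (sum of currents leaving = 0; resistances in Ω):
  Node 1: (V_1 - 10)/2.2 + (V_1 - 0)/1100 + (V_1 - V_3)/6200 = 0
  Node 3: (V_3 - V_1)/6200 + (V_3 - 0)/18 = 0
Collecting terms (coefficients in siemens):
  0.4556·V_1 - 0.0001613·V_3 = 4.545
  0.05572·V_3 - 0.0001613·V_1 = 0
Determinant D = (0.4556)(0.05572) - (-0.0001613)(-0.0001613) = 0.02539
V_1 = [(4.545)(0.05572) - (-0.0001613)(0)]/D = 9.977 V
V_3 = [(0.4556)(0) - (4.545)(-0.0001613)]/D = 0.02888 V
The requested potential is V_3 = 0.02888 V.

Final answer: V_3 = 0.02888 V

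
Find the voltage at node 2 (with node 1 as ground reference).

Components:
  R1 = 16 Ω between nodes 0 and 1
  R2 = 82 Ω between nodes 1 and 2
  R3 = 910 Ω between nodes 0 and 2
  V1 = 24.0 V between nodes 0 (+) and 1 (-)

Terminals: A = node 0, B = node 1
Nodal analysis, taking node 1 as the 0 V reference.
Source V1 fixes V_0 = 24 V.
KCL at each unknown node (sum of currents leaving = 0; resistances in Ω):
  Node 2: (V_2 - 0)/82 + (V_2 - 24)/910 = 0
Collecting terms: 0.01329 × V_2 = 0.02637  =>  V_2 = 1.984 V
The requested potential is V_2 = 1.984 V.

Final answer: V_2 = 1.984 V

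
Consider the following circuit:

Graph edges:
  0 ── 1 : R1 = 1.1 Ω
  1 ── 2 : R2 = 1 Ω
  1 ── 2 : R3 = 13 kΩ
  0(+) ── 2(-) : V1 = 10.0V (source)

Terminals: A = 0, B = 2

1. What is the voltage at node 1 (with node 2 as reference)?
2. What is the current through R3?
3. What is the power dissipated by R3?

Nodal analysis, taking node 2 as the 0 V reference.
Source V1 fixes V_0 = 10 V.
KCL at each unknown node (sum of currents leaving = 0; resistances in Ω):
  Node 1: (V_1 - 10)/1.1 + (V_1 - 0)/1 + (V_1 - 0)/13000 = 0
Collecting terms: 1.909 × V_1 = 9.091  =>  V_1 = 4.762 V
Part 1:
  Read off the nodal solution: V_1 = 4.762 V
Part 2:
  I_R3 = (V_1 - V_2)/R3 = (4.762 - 0)/13000 = 0.0003663 A
  Magnitude: I_R3 = 0.0003663 A
Part 3:
  I_R3 = (V_1 - V_2)/R3 = (4.762 - 0)/13000 = 0.0003663 A
  P_R3 = I_R3² × R3 = (0.0003663)² × 13000 = 0.001744 W

Final answers:
1. V_1 = 4.762 V
2. I_R3 = 0.0003663 A
3. P_R3 = 0.001744 W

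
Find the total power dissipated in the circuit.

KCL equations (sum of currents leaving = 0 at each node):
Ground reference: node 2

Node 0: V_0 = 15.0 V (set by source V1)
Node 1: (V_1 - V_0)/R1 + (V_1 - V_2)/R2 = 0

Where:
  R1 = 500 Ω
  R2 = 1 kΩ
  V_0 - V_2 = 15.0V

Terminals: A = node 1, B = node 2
Nodal analysis, taking node 2 as the 0 V reference.
Source V1 fixes V_0 = 15 V.
KCL at each unknown node (sum of currents leaving = 0; resistances in Ω):
  Node 1: (V_1 - 15)/500 + (V_1 - 0)/1000 = 0
Collecting terms: 0.003 × V_1 = 0.03  =>  V_1 = 10 V
Power in each resistor, P = (ΔV)²/R:
  P_R1 = (15 - 10)²/500 = 0.05 W
  P_R2 = (10 - 0)²/1000 = 0.1 W
P_total = P_R1 + P_R2 = 0.15 W

Final answer: 0.15 W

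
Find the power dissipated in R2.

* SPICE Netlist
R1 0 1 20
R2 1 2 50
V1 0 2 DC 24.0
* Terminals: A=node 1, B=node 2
Nodal analysis, taking node 2 as the 0 V reference.
Source V1 fixes V_0 = 24 V.
KCL at each unknown node (sum of currents leaving = 0; resistances in Ω):
  Node 1: (V_1 - 24)/20 + (V_1 - 0)/50 = 0
Collecting terms: 0.07 × V_1 = 1.2  =>  V_1 = 17.14 V
I_R2 = (V_1 - V_2)/R2 = (17.14 - 0)/50 = 0.3429 A
P_R2 = I_R2² × R2 = (0.3429)² × 50 = 5.878 W

Final answer: 5.878 W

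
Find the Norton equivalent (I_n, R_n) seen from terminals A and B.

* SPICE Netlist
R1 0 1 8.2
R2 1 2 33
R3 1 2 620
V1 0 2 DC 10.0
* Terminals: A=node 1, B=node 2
Find the Thévenin equivalent first; then I_n = V_th/R_th and R_n = R_th.
Step 1 — V_th is the open-circuit voltage V_A - V_B (nothing connected across the terminals).
Nodal analysis, taking node 2 as the 0 V reference.
Source V1 fixes V_0 = 10 V.
KCL at each unknown node (sum of currents leaving = 0; resistances in Ω):
  Node 1: (V_1 - 10)/8.2 + (V_1 - 0)/33 + (V_1 - 0)/620 = 0
Collecting terms: 0.1539 × V_1 = 1.22  =>  V_1 = 7.926 V
V_th = V_1 - V_2 = 7.926 - 0 = 7.926 V
Step 2 — R_th: zero the source — replace V1 by a short circuit (node 2 merges into node 0) — and find the resistance seen between A (node 1) and B (node 0).
Reduce the network between node 1 (A) and node 0 (B) by series/parallel combination:
  Rp1 = R1 ‖ R2 ‖ R3 (parallel, all between nodes 0 and 1) = 1/(1/8.2 + 1/33 + 1/620) = 6.499 Ω
R_th = 6.499 Ω
I_n = V_th/R_th = 7.926/6.499 = 1.22 A, and R_n = R_th = 6.499 Ω

Final answer: I_n = 1.22 A, R_n = 6.499 Ω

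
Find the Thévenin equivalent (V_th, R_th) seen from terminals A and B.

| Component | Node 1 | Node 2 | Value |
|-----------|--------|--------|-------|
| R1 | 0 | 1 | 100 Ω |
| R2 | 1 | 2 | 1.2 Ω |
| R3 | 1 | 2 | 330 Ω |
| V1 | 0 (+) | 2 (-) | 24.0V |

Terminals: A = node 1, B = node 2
Step 1 — V_th is the open-circuit voltage V_A - V_B (nothing connected across the terminals).
Nodal analysis, taking node 2 as the 0 V reference.
Source V1 fixes V_0 = 24 V.
KCL at each unknown node (sum of currents leaving = 0; resistances in Ω):
  Node 1: (V_1 - 24)/100 + (V_1 - 0)/1.2 + (V_1 - 0)/330 = 0
Collecting terms: 0.8464 × V_1 = 0.24  =>  V_1 = 0.2836 V
V_th = V_1 - V_2 = 0.2836 - 0 = 0.2836 V
Step 2 — R_th: zero the source — replace V1 by a short circuit (node 2 merges into node 0) — and find the resistance seen between A (node 1) and B (node 0).
Reduce the network between node 1 (A) and node 0 (B) by series/parallel combination:
  Rp1 = R1 ‖ R2 ‖ R3 (parallel, all between nodes 0 and 1) = 1/(1/100 + 1/1.2 + 1/330) = 1.182 Ω
R_th = 1.182 Ω

Final answer: V_th = 0.2836 V, R_th = 1.182 Ω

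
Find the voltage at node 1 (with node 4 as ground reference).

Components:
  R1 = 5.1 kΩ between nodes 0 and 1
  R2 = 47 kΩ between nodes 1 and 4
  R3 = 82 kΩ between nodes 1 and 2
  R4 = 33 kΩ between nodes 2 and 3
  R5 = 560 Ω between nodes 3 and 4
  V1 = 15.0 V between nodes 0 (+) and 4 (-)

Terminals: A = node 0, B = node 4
Nodal analysis, taking node 4 as the 0 V reference.
Source V1 fixes V_0 = 15 V.
KCL at each unknown node (sum of currents leaving = 0; resistances in Ω):
  Node 1: (V_1 - 15)/5100 + (V_1 - 0)/47000 + (V_1 - V_2)/82000 = 0
  Node 2: (V_2 - V_1)/82000 + (V_2 - V_3)/33000 = 0
  Node 3: (V_3 - V_2)/33000 + (V_3 - 0)/560 = 0
Collecting terms (coefficients in siemens):
  0.0002296·V_1 - 0.0000122·V_2 = 0.002941
  0.0000425·V_2 - 0.0000122·V_1 - 0.0000303·V_3 = 0
  0.001816·V_3 - 0.0000303·V_2 = 0
Solving these 3 simultaneous equations (Gaussian elimination) gives:
  V_1 = 13.01 V, V_2 = 3.779 V, V_3 = 0.06306 V
The requested potential is V_1 = 13.01 V.

Final answer: V_1 = 13.01 V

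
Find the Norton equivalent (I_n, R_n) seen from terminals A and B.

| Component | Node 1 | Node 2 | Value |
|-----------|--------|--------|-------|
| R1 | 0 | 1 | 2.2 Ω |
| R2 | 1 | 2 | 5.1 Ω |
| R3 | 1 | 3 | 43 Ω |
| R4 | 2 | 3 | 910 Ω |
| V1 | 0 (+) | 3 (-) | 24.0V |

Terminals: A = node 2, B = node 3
Find the Thévenin equivalent first; then I_n = V_th/R_th and R_n = R_th.
Step 1 — V_th is the open-circuit voltage V_A - V_B (nothing connected across the terminals).
Nodal analysis, taking node 3 as the 0 V reference.
Source V1 fixes V_0 = 24 V.
KCL at each unknown node (sum of currents leaving = 0; resistances in Ω):
  Node 1: (V_1 - 24)/2.2 + (V_1 - V_2)/5.1 + (V_1 - 0)/43 = 0
  Node 2: (V_2 - V_1)/5.1 + (V_2 - 0)/910 = 0
Collecting terms (coefficients in siemens):
  0.6739·V_1 - 0.1961·V_2 = 10.91
  0.1972·V_2 - 0.1961·V_1 = 0
Determinant D = (0.6739)(0.1972) - (-0.1961)(-0.1961) = 0.09443
V_1 = [(10.91)(0.1972) - (-0.1961)(0)]/D = 22.78 V
V_2 = [(0.6739)(0) - (10.91)(-0.1961)]/D = 22.65 V
V_th = V_2 - V_3 = 22.65 - 0 = 22.65 V
Step 2 — R_th: zero the source — replace V1 by a short circuit (node 3 merges into node 0) — and find the resistance seen between A (node 2) and B (node 0).
Reduce the network between node 2 (A) and node 0 (B) by series/parallel combination:
  Rp1 = R1 ‖ R3 (parallel, both between nodes 0 and 1) = 1/(1/2.2 + 1/43) = 2.093 Ω
  Rs1 = R2 + Rp1 (series, joined only at node 1) = 5.1 + 2.093 = 7.193 Ω
  Rp2 = R4 ‖ Rs1 (parallel, both between nodes 0 and 2) = 1/(1/910 + 1/7.193) = 7.137 Ω
R_th = 7.137 Ω
I_n = V_th/R_th = 22.65/7.137 = 3.174 A, and R_n = R_th = 7.137 Ω

Final answer: I_n = 3.174 A, R_n = 7.137 Ω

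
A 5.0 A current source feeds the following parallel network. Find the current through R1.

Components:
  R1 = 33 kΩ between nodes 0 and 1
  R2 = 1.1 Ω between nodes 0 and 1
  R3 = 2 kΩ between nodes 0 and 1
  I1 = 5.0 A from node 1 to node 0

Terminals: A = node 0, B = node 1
All resistors sit directly between nodes 0 and 1, so they are in parallel and share one voltage V; the full source current 5 A splits among them.
1/R_par = 1/33000 + 1/1.1 + 1/2000 = 0.9096 S  =>  R_par = 1.099 Ω
V = I × R_par = 5 × 1.099 = 5.497 V
I_R1 = V/R1 = 5.497/33000 = 0.0001666 A

Final answer: 0.0001666 A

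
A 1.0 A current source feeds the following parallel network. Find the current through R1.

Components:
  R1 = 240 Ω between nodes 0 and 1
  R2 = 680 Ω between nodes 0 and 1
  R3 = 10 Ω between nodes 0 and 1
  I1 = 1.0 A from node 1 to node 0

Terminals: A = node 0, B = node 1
All resistors sit directly between nodes 0 and 1, so they are in parallel and share one voltage V; the full source current 1 A splits among them.
1/R_par = 1/240 + 1/680 + 1/10 = 0.1056 S  =>  R_par = 9.466 Ω
V = I × R_par = 1 × 9.466 = 9.466 V
I_R1 = V/R1 = 9.466/240 = 0.03944 A

Final answer: 0.03944 A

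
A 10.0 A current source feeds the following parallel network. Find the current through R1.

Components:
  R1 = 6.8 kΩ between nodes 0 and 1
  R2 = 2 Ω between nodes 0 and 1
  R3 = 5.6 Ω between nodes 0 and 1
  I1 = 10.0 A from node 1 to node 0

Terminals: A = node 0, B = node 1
All resistors sit directly between nodes 0 and 1, so they are in parallel and share one voltage V; the full source current 10 A splits among them.
1/R_par = 1/6800 + 1/2 + 1/5.6 = 0.6787 S  =>  R_par = 1.473 Ω
V = I × R_par = 10 × 1.473 = 14.73 V
I_R1 = V/R1 = 14.73/6800 = 0.002167 A

Final answer: 0.002167 A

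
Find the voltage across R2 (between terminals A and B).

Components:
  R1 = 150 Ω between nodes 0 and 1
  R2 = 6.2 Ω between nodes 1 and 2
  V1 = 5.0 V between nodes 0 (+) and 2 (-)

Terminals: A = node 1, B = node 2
R1 and R2 are in series across V1 (node 0 → node 1 → node 2), and the output A–B is taken across R2, so this is a voltage divider.
Series current: I = V1/(R1 + R2) = 5/(150 + 6.2) = 5/156.2 = 0.03201 A
V_R2 = I × R2 = V1 × R2/(R1 + R2) = 5 × 6.2/156.2 = 0.1985 V

Final answer: 0.1985 V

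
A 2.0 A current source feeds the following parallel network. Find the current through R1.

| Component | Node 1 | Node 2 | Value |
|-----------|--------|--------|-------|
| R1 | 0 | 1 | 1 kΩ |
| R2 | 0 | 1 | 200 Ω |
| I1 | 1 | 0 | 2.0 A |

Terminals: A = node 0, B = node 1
All resistors sit directly between nodes 0 and 1, so they are in parallel and share one voltage V; the full source current 2 A splits among them.
1/R_par = 1/1000 + 1/200 = 0.006 S  =>  R_par = 166.7 Ω
V = I × R_par = 2 × 166.7 = 333.3 V
I_R1 = V/R1 = 333.3/1000 = 0.3333 A

Final answer: 0.3333 A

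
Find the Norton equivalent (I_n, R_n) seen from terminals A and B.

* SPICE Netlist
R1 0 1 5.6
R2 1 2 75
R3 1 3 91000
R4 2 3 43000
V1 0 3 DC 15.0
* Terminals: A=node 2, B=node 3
Find the Thévenin equivalent first; then I_n = V_th/R_th and R_n = R_th.
Step 1 — V_th is the open-circuit voltage V_A - V_B (nothing connected across the terminals).
Nodal analysis, taking node 3 as the 0 V reference.
Source V1 fixes V_0 = 15 V.
KCL at each unknown node (sum of currents leaving = 0; resistances in Ω):
  Node 1: (V_1 - 15)/5.6 + (V_1 - V_2)/75 + (V_1 - 0)/91000 = 0
  Node 2: (V_2 - V_1)/75 + (V_2 - 0)/43000 = 0
Collecting terms (coefficients in siemens):
  0.1919·V_1 - 0.01333·V_2 = 2.679
  0.01336·V_2 - 0.01333·V_1 = 0
Determinant D = (0.1919)(0.01336) - (-0.01333)(-0.01333) = 0.002386
V_1 = [(2.679)(0.01336) - (-0.01333)(0)]/D = 15 V
V_2 = [(0.1919)(0) - (2.679)(-0.01333)]/D = 14.97 V
V_th = V_2 - V_3 = 14.97 - 0 = 14.97 V
Step 2 — R_th: zero the source — replace V1 by a short circuit (node 3 merges into node 0) — and find the resistance seen between A (node 2) and B (node 0).
Reduce the network between node 2 (A) and node 0 (B) by series/parallel combination:
  Rp1 = R1 ‖ R3 (parallel, both between nodes 0 and 1) = 1/(1/5.6 + 1/91000) = 5.6 Ω
  Rs1 = R2 + Rp1 (series, joined only at node 1) = 75 + 5.6 = 80.6 Ω
  Rp2 = R4 ‖ Rs1 (parallel, both between nodes 0 and 2) = 1/(1/43000 + 1/80.6) = 80.45 Ω
R_th = 80.45 Ω
I_n = V_th/R_th = 14.97/80.45 = 0.1861 A, and R_n = R_th = 80.45 Ω

Final answer: I_n = 0.1861 A, R_n = 80.45 Ω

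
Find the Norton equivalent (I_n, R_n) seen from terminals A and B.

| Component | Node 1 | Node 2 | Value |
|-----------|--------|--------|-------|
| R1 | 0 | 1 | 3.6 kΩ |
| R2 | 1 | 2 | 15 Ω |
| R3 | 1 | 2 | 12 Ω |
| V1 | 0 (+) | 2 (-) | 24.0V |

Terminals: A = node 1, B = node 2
Find the Thévenin equivalent first; then I_n = V_th/R_th and R_n = R_th.
Step 1 — V_th is the open-circuit voltage V_A - V_B (nothing connected across the terminals).
Nodal analysis, taking node 2 as the 0 V reference.
Source V1 fixes V_0 = 24 V.
KCL at each unknown node (sum of currents leaving = 0; resistances in Ω):
  Node 1: (V_1 - 24)/3600 + (V_1 - 0)/15 + (V_1 - 0)/12 = 0
Collecting terms: 0.1503 × V_1 = 0.006667  =>  V_1 = 0.04436 V
V_th = V_1 - V_2 = 0.04436 - 0 = 0.04436 V
Step 2 — R_th: zero the source — replace V1 by a short circuit (node 2 merges into node 0) — and find the resistance seen between A (node 1) and B (node 0).
Reduce the network between node 1 (A) and node 0 (B) by series/parallel combination:
  Rp1 = R1 ‖ R2 ‖ R3 (parallel, all between nodes 0 and 1) = 1/(1/3600 + 1/15 + 1/12) = 6.654 Ω
R_th = 6.654 Ω
I_n = V_th/R_th = 0.04436/6.654 = 0.006667 A, and R_n = R_th = 6.654 Ω

Final answer: I_n = 0.006667 A, R_n = 6.654 Ω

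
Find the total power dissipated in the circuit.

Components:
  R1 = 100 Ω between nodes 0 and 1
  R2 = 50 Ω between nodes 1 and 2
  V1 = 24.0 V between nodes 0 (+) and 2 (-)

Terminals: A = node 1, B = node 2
Nodal analysis, taking node 2 as the 0 V reference.
Source V1 fixes V_0 = 24 V.
KCL at each unknown node (sum of currents leaving = 0; resistances in Ω):
  Node 1: (V_1 - 24)/100 + (V_1 - 0)/50 = 0
Collecting terms: 0.03 × V_1 = 0.24  =>  V_1 = 8 V
Power in each resistor, P = (ΔV)²/R:
  P_R1 = (24 - 8)²/100 = 2.56 W
  P_R2 = (8 - 0)²/50 = 1.28 W
P_total = P_R1 + P_R2 = 3.84 W

Final answer: 3.84 W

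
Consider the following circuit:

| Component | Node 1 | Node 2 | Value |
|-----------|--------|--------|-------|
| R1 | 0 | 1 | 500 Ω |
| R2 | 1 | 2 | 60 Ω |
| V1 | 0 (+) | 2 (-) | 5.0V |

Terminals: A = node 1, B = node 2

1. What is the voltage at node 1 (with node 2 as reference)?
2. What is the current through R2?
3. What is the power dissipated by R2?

Nodal analysis, taking node 2 as the 0 V reference.
Source V1 fixes V_0 = 5 V.
KCL at each unknown node (sum of currents leaving = 0; resistances in Ω):
  Node 1: (V_1 - 5)/500 + (V_1 - 0)/60 = 0
Collecting terms: 0.01867 × V_1 = 0.01  =>  V_1 = 0.5357 V
Part 1:
  Read off the nodal solution: V_1 = 0.5357 V
Part 2:
  I_R2 = (V_1 - V_2)/R2 = (0.5357 - 0)/60 = 0.008929 A
  Magnitude: I_R2 = 0.008929 A
Part 3:
  I_R2 = (V_1 - V_2)/R2 = (0.5357 - 0)/60 = 0.008929 A
  P_R2 = I_R2² × R2 = (0.008929)² × 60 = 0.004783 W

Final answers:
1. V_1 = 0.5357 V
2. I_R2 = 0.008929 A
3. P_R2 = 0.004783 W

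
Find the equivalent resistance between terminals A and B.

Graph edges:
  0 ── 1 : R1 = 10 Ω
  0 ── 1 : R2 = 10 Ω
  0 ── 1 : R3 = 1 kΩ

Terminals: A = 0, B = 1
Reduce the network between node 0 (A) and node 1 (B) by series/parallel combination:
  Rp1 = R1 ‖ R2 ‖ R3 (parallel, all between nodes 0 and 1) = 1/(1/10 + 1/10 + 1/1000) = 4.975 Ω
R_eq = 4.975 Ω

Final answer: 4.975 Ω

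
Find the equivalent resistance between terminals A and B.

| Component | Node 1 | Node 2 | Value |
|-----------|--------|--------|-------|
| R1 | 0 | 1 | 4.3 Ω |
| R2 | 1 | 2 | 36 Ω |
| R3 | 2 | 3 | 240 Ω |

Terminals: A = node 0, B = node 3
Reduce the network between node 0 (A) and node 3 (B) by series/parallel combination:
  Rs1 = R1 + R2 (series, joined only at node 1) = 4.3 + 36 = 40.3 Ω
  Rs2 = R3 + Rs1 (series, joined only at node 2) = 240 + 40.3 = 280.3 Ω
R_eq = 280.3 Ω

Final answer: 280.3 Ω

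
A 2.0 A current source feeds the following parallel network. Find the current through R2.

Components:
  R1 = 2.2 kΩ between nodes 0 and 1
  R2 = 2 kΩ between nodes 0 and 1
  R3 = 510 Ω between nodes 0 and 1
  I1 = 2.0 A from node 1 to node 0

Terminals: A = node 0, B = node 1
All resistors sit directly between nodes 0 and 1, so they are in parallel and share one voltage V; the full source current 2 A splits among them.
1/R_par = 1/2200 + 1/2000 + 1/510 = 0.002915 S  =>  R_par = 343 Ω
V = I × R_par = 2 × 343 = 686 V
I_R2 = V/R2 = 686/2000 = 0.343 A

Final answer: 0.343 A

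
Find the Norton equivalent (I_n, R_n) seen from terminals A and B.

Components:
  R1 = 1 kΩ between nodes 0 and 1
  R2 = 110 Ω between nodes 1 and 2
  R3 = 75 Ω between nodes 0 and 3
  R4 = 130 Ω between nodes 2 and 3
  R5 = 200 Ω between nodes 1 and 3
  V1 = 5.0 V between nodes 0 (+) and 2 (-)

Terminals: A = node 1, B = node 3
Find the Thévenin equivalent first; then I_n = V_th/R_th and R_n = R_th.
Step 1 — V_th is the open-circuit voltage V_A - V_B (nothing connected across the terminals).
Nodal analysis, taking node 2 as the 0 V reference.
Source V1 fixes V_0 = 5 V.
KCL at each unknown node (sum of currents leaving = 0; resistances in Ω):
  Node 1: (V_1 - 5)/1000 + (V_1 - 0)/110 + (V_1 - V_3)/200 = 0
  Node 3: (V_3 - 5)/75 + (V_3 - 0)/130 + (V_3 - V_1)/200 = 0
Collecting terms (coefficients in siemens):
  0.01509·V_1 - 0.005·V_3 = 0.005
  0.02603·V_3 - 0.005·V_1 = 0.06667
Determinant D = (0.01509)(0.02603) - (-0.005)(-0.005) = 0.0003678
V_1 = [(0.005)(0.02603) - (-0.005)(0.06667)]/D = 1.26 V
V_3 = [(0.01509)(0.06667) - (0.005)(-0.005)]/D = 2.804 V
V_th = V_1 - V_3 = 1.26 - 2.804 = -1.543 V
Step 2 — R_th: zero the source — replace V1 by a short circuit (node 2 merges into node 0) — and find the resistance seen between A (node 1) and B (node 3).
Reduce the network between node 1 (A) and node 3 (B) by series/parallel combination:
  Rp1 = R1 ‖ R2 (parallel, both between nodes 0 and 1) = 1/(1/1000 + 1/110) = 99.1 Ω
  Rp2 = R3 ‖ R4 (parallel, both between nodes 0 and 3) = 1/(1/75 + 1/130) = 47.56 Ω
  Rs1 = Rp1 + Rp2 (series, joined only at node 0) = 99.1 + 47.56 = 146.7 Ω
  Rp3 = R5 ‖ Rs1 (parallel, both between nodes 1 and 3) = 1/(1/200 + 1/146.7) = 84.61 Ω
R_th = 84.61 Ω
I_n = V_th/R_th = -1.543/84.61 = -0.01824 A, and R_n = R_th = 84.61 Ω

Final answer: I_n = -0.01824 A, R_n = 84.61 Ω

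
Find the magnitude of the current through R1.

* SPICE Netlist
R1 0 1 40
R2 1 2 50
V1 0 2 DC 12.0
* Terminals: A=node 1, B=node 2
Nodal analysis, taking node 2 as the 0 V reference.
Source V1 fixes V_0 = 12 V.
KCL at each unknown node (sum of currents leaving = 0; resistances in Ω):
  Node 1: (V_1 - 12)/40 + (V_1 - 0)/50 = 0
Collecting terms: 0.045 × V_1 = 0.3  =>  V_1 = 6.667 V
I_R1 = (V_0 - V_1)/R1 = (12 - 6.667)/40 = 0.1333 A
|I_R1| = 0.1333 A

Final answer: |I_R1| = 0.1333 A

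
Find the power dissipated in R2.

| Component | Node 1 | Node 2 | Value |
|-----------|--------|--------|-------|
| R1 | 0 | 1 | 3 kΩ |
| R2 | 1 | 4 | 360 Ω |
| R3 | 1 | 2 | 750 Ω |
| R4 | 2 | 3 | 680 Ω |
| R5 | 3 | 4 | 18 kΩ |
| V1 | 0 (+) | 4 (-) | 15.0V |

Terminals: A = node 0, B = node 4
Nodal analysis, taking node 4 as the 0 V reference.
Source V1 fixes V_0 = 15 V.
KCL at each unknown node (sum of currents leaving = 0; resistances in Ω):
  Node 1: (V_1 - 15)/3000 + (V_1 - 0)/360 + (V_1 - V_2)/750 = 0
  Node 2: (V_2 - V_1)/750 + (V_2 - V_3)/680 = 0
  Node 3: (V_3 - V_2)/680 + (V_3 - 0)/18000 = 0
Collecting terms (coefficients in siemens):
  0.004444·V_1 - 0.001333·V_2 = 0.005
  0.002804·V_2 - 0.001333·V_1 - 0.001471·V_3 = 0
  0.001526·V_3 - 0.001471·V_2 = 0
Solving these 3 simultaneous equations (Gaussian elimination) gives:
  V_1 = 1.581 V, V_2 = 1.52 V, V_3 = 1.465 V
I_R2 = (V_1 - V_4)/R2 = (1.581 - 0)/360 = 0.004392 A
P_R2 = I_R2² × R2 = (0.004392)² × 360 = 0.006943 W

Final answer: 0.006943 W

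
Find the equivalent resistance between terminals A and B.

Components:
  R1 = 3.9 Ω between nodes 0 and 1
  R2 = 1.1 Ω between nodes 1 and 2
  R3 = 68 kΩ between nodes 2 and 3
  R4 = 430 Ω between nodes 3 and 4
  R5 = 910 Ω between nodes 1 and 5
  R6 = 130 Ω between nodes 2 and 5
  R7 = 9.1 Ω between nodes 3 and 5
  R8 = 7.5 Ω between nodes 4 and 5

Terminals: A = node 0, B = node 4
The network is not a plain series/parallel combination. Inject a 1 A test current into terminal A (node 0) and return it from terminal B (node 4); then R_eq = V_A / (1 A).
Nodal analysis, taking node 4 as the 0 V reference.
Current source I_test pushes 1 A into node 0 and draws it out of node 4.
KCL at each unknown node (sum of currents leaving = 0; resistances in Ω):
  Node 0: (V_0 - V_1)/3.9 - 1 = 0
  Node 1: (V_1 - V_0)/3.9 + (V_1 - V_2)/1.1 + (V_1 - V_5)/910 = 0
  Node 2: (V_2 - V_1)/1.1 + (V_2 - V_3)/68000 + (V_2 - V_5)/130 = 0
  Node 3: (V_3 - V_2)/68000 + (V_3 - 0)/430 + (V_3 - V_5)/9.1 = 0
  Node 5: (V_5 - V_1)/910 + (V_5 - V_2)/130 + (V_5 - V_3)/9.1 + (V_5 - 0)/7.5 = 0
Collecting terms (coefficients in siemens):
  0.2564·V_0 - 0.2564·V_1 = 1
  1.167·V_1 - 0.2564·V_0 - 0.9091·V_2 - 0.001099·V_5 = 0
  0.9168·V_2 - 0.9091·V_1 - 0.00001471·V_3 - 0.007692·V_5 = 0
  0.1122·V_3 - 0.00001471·V_2 - 0.1099·V_5 = 0
  0.252·V_5 - 0.001099·V_1 - 0.007692·V_2 - 0.1099·V_3 = 0
Solving these 5 simultaneous equations (Gaussian elimination) gives:
  V_0 = 125.7 V, V_1 = 121.8 V, V_2 = 120.8 V, V_3 = 7.236 V
  V_5 = 7.374 V
R_eq = V_0 / 1 A = 125.7 Ω

Final answer: 125.7 Ω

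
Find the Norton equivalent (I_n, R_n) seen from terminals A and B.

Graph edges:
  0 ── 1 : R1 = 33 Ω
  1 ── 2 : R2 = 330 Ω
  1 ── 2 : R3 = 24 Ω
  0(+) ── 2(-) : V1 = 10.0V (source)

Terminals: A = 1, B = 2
Find the Thévenin equivalent first; then I_n = V_th/R_th and R_n = R_th.
Step 1 — V_th is the open-circuit voltage V_A - V_B (nothing connected across the terminals).
Nodal analysis, taking node 2 as the 0 V reference.
Source V1 fixes V_0 = 10 V.
KCL at each unknown node (sum of currents leaving = 0; resistances in Ω):
  Node 1: (V_1 - 10)/33 + (V_1 - 0)/330 + (V_1 - 0)/24 = 0
Collecting terms: 0.075 × V_1 = 0.303  =>  V_1 = 4.04 V
V_th = V_1 - V_2 = 4.04 - 0 = 4.04 V
Step 2 — R_th: zero the source — replace V1 by a short circuit (node 2 merges into node 0) — and find the resistance seen between A (node 1) and B (node 0).
Reduce the network between node 1 (A) and node 0 (B) by series/parallel combination:
  Rp1 = R1 ‖ R2 ‖ R3 (parallel, all between nodes 0 and 1) = 1/(1/33 + 1/330 + 1/24) = 13.33 Ω
R_th = 13.33 Ω
I_n = V_th/R_th = 4.04/13.33 = 0.303 A, and R_n = R_th = 13.33 Ω

Final answer: I_n = 0.303 A, R_n = 13.33 Ω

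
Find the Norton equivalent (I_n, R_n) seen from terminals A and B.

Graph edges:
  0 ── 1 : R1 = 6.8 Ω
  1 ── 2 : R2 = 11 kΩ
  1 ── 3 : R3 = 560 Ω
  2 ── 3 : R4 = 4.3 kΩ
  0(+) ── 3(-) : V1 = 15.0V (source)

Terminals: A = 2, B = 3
Find the Thévenin equivalent first; then I_n = V_th/R_th and R_n = R_th.
Step 1 — V_th is the open-circuit voltage V_A - V_B (nothing connected across the terminals).
Nodal analysis, taking node 3 as the 0 V reference.
Source V1 fixes V_0 = 15 V.
KCL at each unknown node (sum of currents leaving = 0; resistances in Ω):
  Node 1: (V_1 - 15)/6.8 + (V_1 - V_2)/11000 + (V_1 - 0)/560 = 0
  Node 2: (V_2 - V_1)/11000 + (V_2 - 0)/4300 = 0
Collecting terms (coefficients in siemens):
  0.1489·V_1 - 0.00009091·V_2 = 2.206
  0.0003235·V_2 - 0.00009091·V_1 = 0
Determinant D = (0.1489)(0.0003235) - (-0.00009091)(-0.00009091) = 0.00004817
V_1 = [(2.206)(0.0003235) - (-0.00009091)(0)]/D = 14.81 V
V_2 = [(0.1489)(0) - (2.206)(-0.00009091)]/D = 4.163 V
V_th = V_2 - V_3 = 4.163 - 0 = 4.163 V
Step 2 — R_th: zero the source — replace V1 by a short circuit (node 3 merges into node 0) — and find the resistance seen between A (node 2) and B (node 0).
Reduce the network between node 2 (A) and node 0 (B) by series/parallel combination:
  Rp1 = R1 ‖ R3 (parallel, both between nodes 0 and 1) = 1/(1/6.8 + 1/560) = 6.718 Ω
  Rs1 = R2 + Rp1 (series, joined only at node 1) = 11000 + 6.718 = 11010 Ω
  Rp2 = R4 ‖ Rs1 (parallel, both between nodes 0 and 2) = 1/(1/4300 + 1/11010) = 3092 Ω
R_th = 3.092 kΩ
I_n = V_th/R_th = 4.163/3092 = 0.001346 A, and R_n = R_th = 3.092 kΩ

Final answer: I_n = 0.001346 A, R_n = 3.092 kΩ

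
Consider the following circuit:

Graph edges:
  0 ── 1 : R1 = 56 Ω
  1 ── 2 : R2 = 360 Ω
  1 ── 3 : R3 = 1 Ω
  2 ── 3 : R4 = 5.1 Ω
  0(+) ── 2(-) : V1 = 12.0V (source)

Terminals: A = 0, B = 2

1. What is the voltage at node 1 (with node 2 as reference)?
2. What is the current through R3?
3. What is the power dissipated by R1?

Nodal analysis, taking node 2 as the 0 V reference.
Source V1 fixes V_0 = 12 V.
KCL at each unknown node (sum of currents leaving = 0; resistances in Ω):
  Node 1: (V_1 - 12)/56 + (V_1 - 0)/360 + (V_1 - V_3)/1 = 0
  Node 3: (V_3 - V_1)/1 + (V_3 - 0)/5.1 = 0
Collecting terms (coefficients in siemens):
  1.021·V_1 - 1·V_3 = 0.2143
  1.196·V_3 - 1·V_1 = 0
Determinant D = (1.021)(1.196) - (-1)(-1) = 0.2208
V_1 = [(0.2143)(1.196) - (-1)(0)]/D = 1.161 V
V_3 = [(1.021)(0) - (0.2143)(-1)]/D = 0.9707 V
Part 1:
  Read off the nodal solution: V_1 = 1.161 V
Part 2:
  I_R3 = (V_1 - V_3)/R3 = (1.161 - 0.9707)/1 = 0.1903 A
  Magnitude: I_R3 = 0.1903 A
Part 3:
  I_R1 = (V_0 - V_1)/R1 = (12 - 1.161)/56 = 0.1936 A
  P_R1 = I_R1² × R1 = (0.1936)² × 56 = 2.098 W

Final answers:
1. V_1 = 1.161 V
2. I_R3 = 0.1903 A
3. P_R1 = 2.098 W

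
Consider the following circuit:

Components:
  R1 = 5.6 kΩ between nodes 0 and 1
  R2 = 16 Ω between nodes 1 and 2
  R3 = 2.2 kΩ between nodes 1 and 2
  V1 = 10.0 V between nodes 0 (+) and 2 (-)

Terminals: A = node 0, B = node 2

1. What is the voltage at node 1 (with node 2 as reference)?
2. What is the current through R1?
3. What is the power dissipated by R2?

Nodal analysis, taking node 2 as the 0 V reference.
Source V1 fixes V_0 = 10 V.
KCL at each unknown node (sum of currents leaving = 0; resistances in Ω):
  Node 1: (V_1 - 10)/5600 + (V_1 - 0)/16 + (V_1 - 0)/2200 = 0
Collecting terms: 0.06313 × V_1 = 0.001786  =>  V_1 = 0.02828 V
Part 1:
  Read off the nodal solution: V_1 = 0.02828 V
Part 2:
  I_R1 = (V_0 - V_1)/R1 = (10 - 0.02828)/5600 = 0.001781 A
  Magnitude: I_R1 = 0.001781 A
Part 3:
  I_R2 = (V_1 - V_2)/R2 = (0.02828 - 0)/16 = 0.001768 A
  P_R2 = I_R2² × R2 = (0.001768)² × 16 = 0.00005 W

Final answers:
1. V_1 = 0.02828 V
2. I_R1 = 0.001781 A
3. P_R2 = 5e-05 W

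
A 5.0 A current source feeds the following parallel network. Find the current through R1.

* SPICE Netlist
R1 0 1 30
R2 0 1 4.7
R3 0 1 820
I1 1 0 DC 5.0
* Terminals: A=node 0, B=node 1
All resistors sit directly between nodes 0 and 1, so they are in parallel and share one voltage V; the full source current 5 A splits among them.
1/R_par = 1/30 + 1/4.7 + 1/820 = 0.2473 S  =>  R_par = 4.043 Ω
V = I × R_par = 5 × 4.043 = 20.22 V
I_R1 = V/R1 = 20.22/30 = 0.6739 A

Final answer: 0.6739 A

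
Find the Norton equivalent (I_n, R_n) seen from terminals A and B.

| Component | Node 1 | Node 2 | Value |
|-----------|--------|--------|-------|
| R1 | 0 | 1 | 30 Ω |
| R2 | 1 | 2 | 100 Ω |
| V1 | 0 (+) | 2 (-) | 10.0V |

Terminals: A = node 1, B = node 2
Find the Thévenin equivalent first; then I_n = V_th/R_th and R_n = R_th.
Step 1 — V_th is the open-circuit voltage V_A - V_B (nothing connected across the terminals).
Nodal analysis, taking node 2 as the 0 V reference.
Source V1 fixes V_0 = 10 V.
KCL at each unknown node (sum of currents leaving = 0; resistances in Ω):
  Node 1: (V_1 - 10)/30 + (V_1 - 0)/100 = 0
Collecting terms: 0.04333 × V_1 = 0.3333  =>  V_1 = 7.692 V
V_th = V_1 - V_2 = 7.692 - 0 = 7.692 V
Step 2 — R_th: zero the source — replace V1 by a short circuit (node 2 merges into node 0) — and find the resistance seen between A (node 1) and B (node 0).
Reduce the network between node 1 (A) and node 0 (B) by series/parallel combination:
  Rp1 = R1 ‖ R2 (parallel, both between nodes 0 and 1) = 1/(1/30 + 1/100) = 23.08 Ω
R_th = 23.08 Ω
I_n = V_th/R_th = 7.692/23.08 = 0.3333 A, and R_n = R_th = 23.08 Ω

Final answer: I_n = 0.3333 A, R_n = 23.08 Ω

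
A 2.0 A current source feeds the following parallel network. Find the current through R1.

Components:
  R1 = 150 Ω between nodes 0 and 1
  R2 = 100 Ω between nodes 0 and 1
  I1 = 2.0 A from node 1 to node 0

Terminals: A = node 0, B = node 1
All resistors sit directly between nodes 0 and 1, so they are in parallel and share one voltage V; the full source current 2 A splits among them.
1/R_par = 1/150 + 1/100 = 0.01667 S  =>  R_par = 60 Ω
V = I × R_par = 2 × 60 = 120 V
I_R1 = V/R1 = 120/150 = 0.8 A

Final answer: 0.8 A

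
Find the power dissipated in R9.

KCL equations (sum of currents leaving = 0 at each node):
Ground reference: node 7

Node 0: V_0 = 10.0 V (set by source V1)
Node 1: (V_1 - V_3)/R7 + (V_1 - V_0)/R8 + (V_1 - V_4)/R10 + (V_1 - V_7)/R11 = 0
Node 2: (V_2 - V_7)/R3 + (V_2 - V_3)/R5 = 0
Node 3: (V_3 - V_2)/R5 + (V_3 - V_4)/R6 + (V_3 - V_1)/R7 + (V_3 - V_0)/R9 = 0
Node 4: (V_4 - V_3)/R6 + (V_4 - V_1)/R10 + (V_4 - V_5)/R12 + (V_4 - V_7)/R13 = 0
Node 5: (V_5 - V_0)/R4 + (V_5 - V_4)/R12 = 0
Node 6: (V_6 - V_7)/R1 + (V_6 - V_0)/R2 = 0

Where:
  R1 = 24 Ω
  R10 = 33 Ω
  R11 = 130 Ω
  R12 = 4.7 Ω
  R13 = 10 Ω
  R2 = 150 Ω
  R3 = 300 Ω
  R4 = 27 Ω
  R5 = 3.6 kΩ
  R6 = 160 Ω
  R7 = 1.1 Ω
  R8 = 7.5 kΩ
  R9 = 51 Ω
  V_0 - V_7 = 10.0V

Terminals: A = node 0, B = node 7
Nodal analysis, taking node 7 as the 0 V reference.
Source V1 fixes V_0 = 10 V.
KCL at each unknown node (sum of currents leaving = 0; resistances in Ω):
  Node 1: (V_1 - V_3)/1.1 + (V_1 - 10)/7500 + (V_1 - V_4)/33 + (V_1 - 0)/130 = 0
  Node 2: (V_2 - 0)/300 + (V_2 - V_3)/3600 = 0
  Node 3: (V_3 - V_2)/3600 + (V_3 - V_4)/160 + (V_3 - V_1)/1.1 + (V_3 - 10)/51 = 0
  Node 4: (V_4 - V_3)/160 + (V_4 - V_1)/33 + (V_4 - V_5)/4.7 + (V_4 - 0)/10 = 0
  Node 5: (V_5 - 10)/27 + (V_5 - V_4)/4.7 = 0
  Node 6: (V_6 - 0)/24 + (V_6 - 10)/150 = 0
Collecting terms (coefficients in siemens):
  0.9472·V_1 - 0.9091·V_3 - 0.0303·V_4 = 0.001333
  0.003611·V_2 - 0.0002778·V_3 = 0
  0.9352·V_3 - 0.9091·V_1 - 0.0002778·V_2 - 0.00625·V_4 = 0.1961
  0.3493·V_4 - 0.0303·V_1 - 0.00625·V_3 - 0.2128·V_5 = 0
  0.2498·V_5 - 0.2128·V_4 = 0.3704
  0.04833·V_6 = 0.06667
Solving these 6 simultaneous equations (Gaussian elimination) gives:
  V_1 = 4.682 V, V_2 = 0.3677 V, V_3 = 4.78 V, V_4 = 2.898 V
  V_5 = 3.951 V, V_6 = 1.379 V
I_R9 = (V_0 - V_3)/R9 = (10 - 4.78)/51 = 0.1023 A
P_R9 = I_R9² × R9 = (0.1023)² × 51 = 0.5342 W

Final answer: 0.5342 W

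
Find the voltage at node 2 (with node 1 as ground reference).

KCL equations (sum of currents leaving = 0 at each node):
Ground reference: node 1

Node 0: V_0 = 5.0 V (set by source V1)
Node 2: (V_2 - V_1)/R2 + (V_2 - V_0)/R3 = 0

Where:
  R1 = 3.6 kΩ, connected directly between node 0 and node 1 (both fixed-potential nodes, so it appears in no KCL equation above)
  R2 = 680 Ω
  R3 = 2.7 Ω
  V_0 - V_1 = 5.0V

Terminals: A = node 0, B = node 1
Nodal analysis, taking node 1 as the 0 V reference.
Source V1 fixes V_0 = 5 V.
KCL at each unknown node (sum of currents leaving = 0; resistances in Ω):
  Node 2: (V_2 - 0)/680 + (V_2 - 5)/2.7 = 0
Collecting terms: 0.3718 × V_2 = 1.852  =>  V_2 = 4.98 V
The requested potential is V_2 = 4.98 V.

Final answer: V_2 = 4.98 V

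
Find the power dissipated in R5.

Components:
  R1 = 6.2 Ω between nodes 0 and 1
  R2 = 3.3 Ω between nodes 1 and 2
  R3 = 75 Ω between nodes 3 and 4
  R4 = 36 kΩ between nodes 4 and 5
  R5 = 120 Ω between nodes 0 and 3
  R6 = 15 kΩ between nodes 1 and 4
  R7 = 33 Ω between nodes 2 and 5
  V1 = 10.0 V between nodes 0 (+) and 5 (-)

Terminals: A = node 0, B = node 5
Nodal analysis, taking node 5 as the 0 V reference.
Source V1 fixes V_0 = 10 V.
KCL at each unknown node (sum of currents leaving = 0; resistances in Ω):
  Node 1: (V_1 - 10)/6.2 + (V_1 - V_2)/3.3 + (V_1 - V_4)/15000 = 0
  Node 2: (V_2 - V_1)/3.3 + (V_2 - 0)/33 = 0
  Node 3: (V_3 - V_4)/75 + (V_3 - 10)/120 = 0
  Node 4: (V_4 - V_3)/75 + (V_4 - 0)/36000 + (V_4 - V_1)/15000 = 0
Collecting terms (coefficients in siemens):
  0.4644·V_1 - 0.303·V_2 - 0.00006667·V_4 = 1.613
  0.3333·V_2 - 0.303·V_1 = 0
  0.02167·V_3 - 0.01333·V_4 = 0.08333
  0.01343·V_4 - 0.00006667·V_1 - 0.01333·V_3 = 0
Solving these 4 simultaneous equations (Gaussian elimination) gives:
  V_1 = 8.542 V, V_2 = 7.765 V, V_3 = 9.956 V, V_4 = 9.928 V
I_R5 = (V_0 - V_3)/R5 = (10 - 9.956)/120 = 0.0003682 A
P_R5 = I_R5² × R5 = (0.0003682)² × 120 = 0.00001627 W

Final answer: 1.627e-05 W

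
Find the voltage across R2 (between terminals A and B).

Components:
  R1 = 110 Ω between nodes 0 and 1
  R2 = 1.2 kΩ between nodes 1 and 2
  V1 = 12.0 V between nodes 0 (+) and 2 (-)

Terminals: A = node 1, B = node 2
R1 and R2 are in series across V1 (node 0 → node 1 → node 2), and the output A–B is taken across R2, so this is a voltage divider.
Series current: I = V1/(R1 + R2) = 12/(110 + 1200) = 12/1310 = 0.00916 A
V_R2 = I × R2 = V1 × R2/(R1 + R2) = 12 × 1200/1310 = 10.99 V

Final answer: 10.99 V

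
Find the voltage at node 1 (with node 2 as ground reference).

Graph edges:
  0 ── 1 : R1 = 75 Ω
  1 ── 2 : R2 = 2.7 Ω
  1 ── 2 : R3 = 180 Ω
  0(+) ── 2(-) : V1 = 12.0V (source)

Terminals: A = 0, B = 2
Nodal analysis, taking node 2 as the 0 V reference.
Source V1 fixes V_0 = 12 V.
KCL at each unknown node (sum of currents leaving = 0; resistances in Ω):
  Node 1: (V_1 - 12)/75 + (V_1 - 0)/2.7 + (V_1 - 0)/180 = 0
Collecting terms: 0.3893 × V_1 = 0.16  =>  V_1 = 0.411 V
The requested potential is V_1 = 0.411 V.

Final answer: V_1 = 0.411 V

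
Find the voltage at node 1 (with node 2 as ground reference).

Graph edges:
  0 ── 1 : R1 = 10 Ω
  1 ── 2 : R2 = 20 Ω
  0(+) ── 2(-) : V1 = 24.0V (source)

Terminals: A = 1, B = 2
Nodal analysis, taking node 2 as the 0 V reference.
Source V1 fixes V_0 = 24 V.
KCL at each unknown node (sum of currents leaving = 0; resistances in Ω):
  Node 1: (V_1 - 24)/10 + (V_1 - 0)/20 = 0
Collecting terms: 0.15 × V_1 = 2.4  =>  V_1 = 16 V
The requested potential is V_1 = 16 V.

Final answer: V_1 = 16 V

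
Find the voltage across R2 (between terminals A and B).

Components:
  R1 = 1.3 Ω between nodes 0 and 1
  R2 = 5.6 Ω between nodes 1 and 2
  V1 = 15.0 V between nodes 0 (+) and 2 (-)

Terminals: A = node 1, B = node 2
R1 and R2 are in series across V1 (node 0 → node 1 → node 2), and the output A–B is taken across R2, so this is a voltage divider.
Series current: I = V1/(R1 + R2) = 15/(1.3 + 5.6) = 15/6.9 = 2.174 A
V_R2 = I × R2 = V1 × R2/(R1 + R2) = 15 × 5.6/6.9 = 12.17 V

Final answer: 12.17 V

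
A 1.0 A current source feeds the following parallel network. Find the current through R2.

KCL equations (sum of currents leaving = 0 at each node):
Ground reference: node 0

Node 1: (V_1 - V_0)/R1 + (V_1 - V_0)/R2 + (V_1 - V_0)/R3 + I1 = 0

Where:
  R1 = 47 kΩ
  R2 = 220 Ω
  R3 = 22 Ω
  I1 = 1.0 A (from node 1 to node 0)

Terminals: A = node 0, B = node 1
All resistors sit directly between nodes 0 and 1, so they are in parallel and share one voltage V; the full source current 1 A splits among them.
1/R_par = 1/47000 + 1/220 + 1/22 = 0.05002 S  =>  R_par = 19.99 Ω
V = I × R_par = 1 × 19.99 = 19.99 V
I_R2 = V/R2 = 19.99/220 = 0.09087 A

Final answer: 0.09087 A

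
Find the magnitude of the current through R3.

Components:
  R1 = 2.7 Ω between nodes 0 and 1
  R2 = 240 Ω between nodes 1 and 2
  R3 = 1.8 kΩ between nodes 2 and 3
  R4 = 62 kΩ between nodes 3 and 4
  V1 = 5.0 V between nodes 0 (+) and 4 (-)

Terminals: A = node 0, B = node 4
Nodal analysis, taking node 4 as the 0 V reference.
Source V1 fixes V_0 = 5 V.
KCL at each unknown node (sum of currents leaving = 0; resistances in Ω):
  Node 1: (V_1 - 5)/2.7 + (V_1 - V_2)/240 = 0
  Node 2: (V_2 - V_1)/240 + (V_2 - V_3)/1800 = 0
  Node 3: (V_3 - V_2)/1800 + (V_3 - 0)/62000 = 0
Collecting terms (coefficients in siemens):
  0.3745·V_1 - 0.004167·V_2 = 1.852
  0.004722·V_2 - 0.004167·V_1 - 0.0005556·V_3 = 0
  0.0005717·V_3 - 0.0005556·V_2 = 0
Solving these 3 simultaneous equations (Gaussian elimination) gives:
  V_1 = 5 V, V_2 = 4.981 V, V_3 = 4.841 V
I_R3 = (V_2 - V_3)/R3 = (4.981 - 4.841)/1800 = 0.00007807 A
|I_R3| = 0.00007807 A

Final answer: |I_R3| = 7.807e-05 A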